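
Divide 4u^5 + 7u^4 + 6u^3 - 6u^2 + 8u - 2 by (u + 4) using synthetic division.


Synthetic division with c = -4. Coefficients: 4, 7, 6, -6, 8, -2
Bring down 4.
  4 * -4 = -16; -16 + 7 = -9
  -9 * -4 = 36; 36 + 6 = 42
  42 * -4 = -168; -168 - 6 = -174
  -174 * -4 = 696; 696 + 8 = 704
  704 * -4 = -2816; -2816 - 2 = -2818
Quotient: 4u^4 - 9u^3 + 42u^2 - 174u + 704, Remainder: -2818


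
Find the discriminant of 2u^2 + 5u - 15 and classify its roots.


D = b^2 - 4ac = (5)^2 - 4(2)(-15) = 25 + 120 = 145
Since D > 0: two distinct irrational roots


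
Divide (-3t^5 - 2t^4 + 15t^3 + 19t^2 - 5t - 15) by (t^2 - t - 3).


(-3t^5 - 2t^4 + 15t^3 + 19t^2 - 5t - 15) / (t^2 - t - 3)
Step 1: -3t^3 * (t^2 - t - 3) = -3t^5 + 3t^4 + 9t^3; subtract.
Step 2: -5t^2 * (t^2 - t - 3) = -5t^4 + 5t^3 + 15t^2; subtract.
Step 3: t * (t^2 - t - 3) = t^3 - t^2 - 3t; subtract.
Step 4: 5 * (t^2 - t - 3) = 5t^2 - 5t - 15; subtract.
Quotient: -3t^3 - 5t^2 + t + 5, Remainder: 3t


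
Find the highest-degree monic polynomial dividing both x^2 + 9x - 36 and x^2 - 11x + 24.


Factor each:
  x^2 + 9x - 36 = (x - 3)(x + 12)
  x^2 - 11x + 24 = (x - 3)(x - 8)
Common monic factor: x - 3


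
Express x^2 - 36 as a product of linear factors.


Roots satisfy r1 + r2 = -b/a = 0 and r1*r2 = c/a = -36.
So r1 = -6, r2 = 6.
x^2 - 36 = (x - r1)(x - r2) = (x + 6)(x - 6)


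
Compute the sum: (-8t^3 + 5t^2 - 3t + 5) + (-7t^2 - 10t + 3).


Align terms by degree and add:
  -8t^3 + 5t^2 - 3t + 5
  -7t^2 - 10t + 3
= -8t^3 - 2t^2 - 13t + 8


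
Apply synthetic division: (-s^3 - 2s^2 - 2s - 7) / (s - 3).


Synthetic division with c = 3. Coefficients: -1, -2, -2, -7
Bring down -1.
  -1 * 3 = -3; -3 - 2 = -5
  -5 * 3 = -15; -15 - 2 = -17
  -17 * 3 = -51; -51 - 7 = -58
Quotient: -s^2 - 5s - 17, Remainder: -58


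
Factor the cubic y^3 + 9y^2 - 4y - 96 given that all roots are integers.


Try integer roots (divisors of -96). y=-8: p(-8)=0.
Divide out (y + 8): quotient is y^2 + y - 12.
Factor the quadratic: (y + 4)(y - 3)
Result: (y + 8)(y + 4)(y - 3)


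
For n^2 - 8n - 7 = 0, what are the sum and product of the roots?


For an^2+bn+c=0: sum = -b/a, product = c/a.
a=1, b=-8, c=-7
Sum = -(-8)/1 = 8
Product = (-7)/1 = -7


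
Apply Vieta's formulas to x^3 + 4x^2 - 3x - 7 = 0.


Monic cubic x^3+bx^2+cx+d=0: sum=-b, pairwise sum=c, product=-d.
b=4, c=-3, d=-7
r1+r2+r3 = -4
r1r2+r1r3+r2r3 = -3
r1r2r3 = 7


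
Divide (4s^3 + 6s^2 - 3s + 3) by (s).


(4s^3 + 6s^2 - 3s + 3) / (s)
Step 1: 4s^2 * (s) = 4s^3; subtract.
Step 2: 6s * (s) = 6s^2; subtract.
Step 3: -3 * (s) = -3s; subtract.
Quotient: 4s^2 + 6s - 3, Remainder: 3


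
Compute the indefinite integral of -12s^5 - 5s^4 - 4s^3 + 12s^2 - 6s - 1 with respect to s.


Reverse power rule on each term:
  ∫ -12s^5 ds = -2s^6
  ∫ -5s^4 ds = -s^5
  ∫ -4s^3 ds = -s^4
  ∫ 12s^2 ds = 4s^3
  ∫ -6s ds = -3s^2
  ∫ -1 ds = -s
F(s) = -2s^6 - s^5 - s^4 + 4s^3 - 3s^2 - s + C


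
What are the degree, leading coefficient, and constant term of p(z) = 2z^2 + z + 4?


Highest power of z is 2, with coefficient 2. Constant term is 4.
Degree = 2, leading coefficient = 2, constant term = 4


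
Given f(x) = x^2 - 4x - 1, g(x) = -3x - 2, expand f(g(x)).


Substitute g(x) into f:
f(g(x)) = 1*(-3x - 2)^2 + (-4)*(-3x - 2) + (-1)
(-3x - 2)^2 = 9x^2 + 12x + 4
Expand and combine: 9x^2 + 24x + 11


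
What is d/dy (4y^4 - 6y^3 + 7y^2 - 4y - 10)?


Apply the power rule term by term:
  d/dy(4y^4) = 16y^3
  d/dy(-6y^3) = -18y^2
  d/dy(7y^2) = 14y
  d/dy(-4y) = -4
  d/dy(-10) = 0
p'(y) = 16y^3 - 18y^2 + 14y - 4


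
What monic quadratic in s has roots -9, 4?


p(s) = (s + 9)(s - 4)
Expand: s^2 + 5s - 36


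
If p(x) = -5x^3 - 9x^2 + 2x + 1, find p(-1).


Using direct substitution:
  -5 * (-1)^3 = 5
  -9 * (-1)^2 = -9
  2 * (-1)^1 = -2
  constant: 1
Sum = 5 - 9 - 2 + 1 = -5


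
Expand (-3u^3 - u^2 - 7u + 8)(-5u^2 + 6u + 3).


Distribute each term of the first polynomial:
  (-3u^3)(-5u^2 + 6u + 3) = 15u^5 - 18u^4 - 9u^3
  (-u^2)(-5u^2 + 6u + 3) = 5u^4 - 6u^3 - 3u^2
  (-7u)(-5u^2 + 6u + 3) = 35u^3 - 42u^2 - 21u
  (8)(-5u^2 + 6u + 3) = -40u^2 + 48u + 24
Sum: 15u^5 - 13u^4 + 20u^3 - 85u^2 + 27u + 24


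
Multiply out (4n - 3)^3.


Expand (4n - 3)^3 by repeated multiplication:
  (4n - 3)^2 = 16n^2 - 24n + 9
= 64n^3 - 144n^2 + 108n - 27


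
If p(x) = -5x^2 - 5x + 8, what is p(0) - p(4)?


p(0) = 8
p(4) = -92
p(0) - p(4) = 8 + 92 = 100


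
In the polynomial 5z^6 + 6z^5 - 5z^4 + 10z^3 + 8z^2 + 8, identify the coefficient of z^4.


Read off the coefficient of z^4: -5


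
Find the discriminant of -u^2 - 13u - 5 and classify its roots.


D = b^2 - 4ac = (-13)^2 - 4(-1)(-5) = 169 - 20 = 149
Since D > 0: two distinct irrational roots


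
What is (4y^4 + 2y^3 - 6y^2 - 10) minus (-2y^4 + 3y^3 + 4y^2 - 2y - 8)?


Distribute the minus sign:
  (4y^4 + 2y^3 - 6y^2 - 10)
- (-2y^4 + 3y^3 + 4y^2 - 2y - 8)
Negate second polynomial: 2y^4 - 3y^3 - 4y^2 + 2y + 8
Add: 6y^4 - y^3 - 10y^2 + 2y - 2


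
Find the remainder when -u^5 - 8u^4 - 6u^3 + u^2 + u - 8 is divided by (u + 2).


By the Remainder Theorem, the remainder equals p(-2):
  -1*(-2)^5 = 32
  -8*(-2)^4 = -128
  -6*(-2)^3 = 48
  1*(-2)^2 = 4
  1*(-2)^1 = -2
  constant: -8
Sum: 32 - 128 + 48 + 4 - 2 - 8 = -54


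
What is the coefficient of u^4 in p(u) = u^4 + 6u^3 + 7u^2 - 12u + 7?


Read off the coefficient of u^4: 1


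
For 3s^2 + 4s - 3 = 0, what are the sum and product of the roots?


For as^2+bs+c=0: sum = -b/a, product = c/a.
a=3, b=4, c=-3
Sum = -(4)/3 = -4/3
Product = (-3)/3 = -1


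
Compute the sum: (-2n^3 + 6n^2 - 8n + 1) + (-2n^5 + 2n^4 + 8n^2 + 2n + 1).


Align terms by degree and add:
  -2n^3 + 6n^2 - 8n + 1
  -2n^5 + 2n^4 + 8n^2 + 2n + 1
= -2n^5 + 2n^4 - 2n^3 + 14n^2 - 6n + 2


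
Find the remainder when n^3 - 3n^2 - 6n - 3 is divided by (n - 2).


By the Remainder Theorem, the remainder equals p(2):
  1*(2)^3 = 8
  -3*(2)^2 = -12
  -6*(2)^1 = -12
  constant: -3
Sum: 8 - 12 - 12 - 3 = -19


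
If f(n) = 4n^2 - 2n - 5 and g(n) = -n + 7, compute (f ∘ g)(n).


Substitute g(n) into f:
f(g(n)) = 4*(-n + 7)^2 + (-2)*(-n + 7) + (-5)
(-n + 7)^2 = n^2 - 14n + 49
Expand and combine: 4n^2 - 54n + 177


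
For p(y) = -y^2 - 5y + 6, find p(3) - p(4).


p(3) = -18
p(4) = -30
p(3) - p(4) = -18 + 30 = 12


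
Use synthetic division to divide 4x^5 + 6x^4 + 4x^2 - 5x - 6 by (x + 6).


Synthetic division with c = -6. Coefficients: 4, 6, 0, 4, -5, -6
Bring down 4.
  4 * -6 = -24; -24 + 6 = -18
  -18 * -6 = 108; 108 + 0 = 108
  108 * -6 = -648; -648 + 4 = -644
  -644 * -6 = 3864; 3864 - 5 = 3859
  3859 * -6 = -23154; -23154 - 6 = -23160
Quotient: 4x^4 - 18x^3 + 108x^2 - 644x + 3859, Remainder: -23160


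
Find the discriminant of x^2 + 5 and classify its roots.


D = b^2 - 4ac = (0)^2 - 4(1)(5) = 0 - 20 = -20
Since D < 0: two complex conjugate roots (no real roots)


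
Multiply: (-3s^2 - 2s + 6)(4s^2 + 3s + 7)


Distribute each term of the first polynomial:
  (-3s^2)(4s^2 + 3s + 7) = -12s^4 - 9s^3 - 21s^2
  (-2s)(4s^2 + 3s + 7) = -8s^3 - 6s^2 - 14s
  (6)(4s^2 + 3s + 7) = 24s^2 + 18s + 42
Sum: -12s^4 - 17s^3 - 3s^2 + 4s + 42


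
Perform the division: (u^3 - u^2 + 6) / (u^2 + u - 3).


(u^3 - u^2 + 6) / (u^2 + u - 3)
Step 1: u * (u^2 + u - 3) = u^3 + u^2 - 3u; subtract.
Step 2: -2 * (u^2 + u - 3) = -2u^2 - 2u + 6; subtract.
Quotient: u - 2, Remainder: 5u


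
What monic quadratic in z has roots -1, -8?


p(z) = (z + 1)(z + 8)
Expand: z^2 + 9z + 8


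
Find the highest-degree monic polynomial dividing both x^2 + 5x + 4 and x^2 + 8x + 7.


Factor each:
  x^2 + 5x + 4 = (x + 1)(x + 4)
  x^2 + 8x + 7 = (x + 1)(x + 7)
Common monic factor: x + 1


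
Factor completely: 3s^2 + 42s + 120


Roots satisfy r1 + r2 = -b/a = -14 and r1*r2 = c/a = 40.
So r1 = -4, r2 = -10.
3s^2 + 42s + 120 = 3(s - r1)(s - r2) = 3(s + 4)(s + 10)


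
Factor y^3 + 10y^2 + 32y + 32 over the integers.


Try integer roots (divisors of 32). y=-4: p(-4)=0.
Divide out (y + 4): quotient is y^2 + 6y + 8.
Factor the quadratic: (y + 4)(y + 2)
Result: (y + 4)(y + 4)(y + 2)


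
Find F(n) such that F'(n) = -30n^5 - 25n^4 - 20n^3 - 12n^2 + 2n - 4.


Reverse power rule on each term:
  ∫ -30n^5 dn = -5n^6
  ∫ -25n^4 dn = -5n^5
  ∫ -20n^3 dn = -5n^4
  ∫ -12n^2 dn = -4n^3
  ∫ 2n dn = n^2
  ∫ -4 dn = -4n
F(n) = -5n^6 - 5n^5 - 5n^4 - 4n^3 + n^2 - 4n + C


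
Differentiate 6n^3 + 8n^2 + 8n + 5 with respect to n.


Apply the power rule term by term:
  d/dn(6n^3) = 18n^2
  d/dn(8n^2) = 16n
  d/dn(8n) = 8
  d/dn(5) = 0
p'(n) = 18n^2 + 16n + 8


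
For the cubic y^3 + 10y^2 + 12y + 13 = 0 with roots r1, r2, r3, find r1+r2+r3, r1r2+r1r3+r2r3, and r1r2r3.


Monic cubic y^3+by^2+cy+d=0: sum=-b, pairwise sum=c, product=-d.
b=10, c=12, d=13
r1+r2+r3 = -10
r1r2+r1r3+r2r3 = 12
r1r2r3 = -13


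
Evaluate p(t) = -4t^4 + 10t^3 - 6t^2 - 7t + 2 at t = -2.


Using direct substitution:
  -4 * (-2)^4 = -64
  10 * (-2)^3 = -80
  -6 * (-2)^2 = -24
  -7 * (-2)^1 = 14
  constant: 2
Sum = -64 - 80 - 24 + 14 + 2 = -152


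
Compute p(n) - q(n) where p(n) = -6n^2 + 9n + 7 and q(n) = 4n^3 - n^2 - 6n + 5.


Distribute the minus sign:
  (-6n^2 + 9n + 7)
- (4n^3 - n^2 - 6n + 5)
Negate second polynomial: -4n^3 + n^2 + 6n - 5
Add: -4n^3 - 5n^2 + 15n + 2


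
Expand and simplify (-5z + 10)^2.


Expand (-5z + 10)^2 by repeated multiplication:
= 25z^2 - 100z + 100


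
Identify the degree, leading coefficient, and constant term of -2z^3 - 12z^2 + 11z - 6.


Highest power of z is 3, with coefficient -2. Constant term is -6.
Degree = 3, leading coefficient = -2, constant term = -6


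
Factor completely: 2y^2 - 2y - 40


Roots satisfy r1 + r2 = -b/a = 1 and r1*r2 = c/a = -20.
So r1 = 5, r2 = -4.
2y^2 - 2y - 40 = 2(y - r1)(y - r2) = 2(y - 5)(y + 4)


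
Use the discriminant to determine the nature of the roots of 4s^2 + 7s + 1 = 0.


D = b^2 - 4ac = (7)^2 - 4(4)(1) = 49 - 16 = 33
Since D > 0: two distinct irrational roots


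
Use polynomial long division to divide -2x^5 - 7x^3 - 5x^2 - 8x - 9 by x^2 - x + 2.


(-2x^5 - 7x^3 - 5x^2 - 8x - 9) / (x^2 - x + 2)
Step 1: -2x^3 * (x^2 - x + 2) = -2x^5 + 2x^4 - 4x^3; subtract.
Step 2: -2x^2 * (x^2 - x + 2) = -2x^4 + 2x^3 - 4x^2; subtract.
Step 3: -5x * (x^2 - x + 2) = -5x^3 + 5x^2 - 10x; subtract.
Step 4: -6 * (x^2 - x + 2) = -6x^2 + 6x - 12; subtract.
Quotient: -2x^3 - 2x^2 - 5x - 6, Remainder: -4x + 3


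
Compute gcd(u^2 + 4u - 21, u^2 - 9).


Factor each:
  u^2 + 4u - 21 = (u - 3)(u + 7)
  u^2 - 9 = (u - 3)(u + 3)
Common monic factor: u - 3


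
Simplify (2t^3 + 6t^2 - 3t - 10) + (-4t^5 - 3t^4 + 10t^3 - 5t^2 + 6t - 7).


Align terms by degree and add:
  2t^3 + 6t^2 - 3t - 10
  -4t^5 - 3t^4 + 10t^3 - 5t^2 + 6t - 7
= -4t^5 - 3t^4 + 12t^3 + t^2 + 3t - 17


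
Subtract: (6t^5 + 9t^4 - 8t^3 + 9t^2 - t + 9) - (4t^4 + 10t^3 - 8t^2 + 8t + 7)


Distribute the minus sign:
  (6t^5 + 9t^4 - 8t^3 + 9t^2 - t + 9)
- (4t^4 + 10t^3 - 8t^2 + 8t + 7)
Negate second polynomial: -4t^4 - 10t^3 + 8t^2 - 8t - 7
Add: 6t^5 + 5t^4 - 18t^3 + 17t^2 - 9t + 2


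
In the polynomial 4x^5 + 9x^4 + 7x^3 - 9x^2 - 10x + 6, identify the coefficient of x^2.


Read off the coefficient of x^2: -9


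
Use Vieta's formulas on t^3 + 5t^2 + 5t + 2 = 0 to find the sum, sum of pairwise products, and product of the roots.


Monic cubic t^3+bt^2+ct+d=0: sum=-b, pairwise sum=c, product=-d.
b=5, c=5, d=2
r1+r2+r3 = -5
r1r2+r1r3+r2r3 = 5
r1r2r3 = -2


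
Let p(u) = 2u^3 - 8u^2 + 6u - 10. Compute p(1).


Using direct substitution:
  2 * (1)^3 = 2
  -8 * (1)^2 = -8
  6 * (1)^1 = 6
  constant: -10
Sum = 2 - 8 + 6 - 10 = -10


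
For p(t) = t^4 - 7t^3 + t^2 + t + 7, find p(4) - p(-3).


p(4) = -165
p(-3) = 283
p(4) - p(-3) = -165 - 283 = -448


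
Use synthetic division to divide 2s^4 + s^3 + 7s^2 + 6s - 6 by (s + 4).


Synthetic division with c = -4. Coefficients: 2, 1, 7, 6, -6
Bring down 2.
  2 * -4 = -8; -8 + 1 = -7
  -7 * -4 = 28; 28 + 7 = 35
  35 * -4 = -140; -140 + 6 = -134
  -134 * -4 = 536; 536 - 6 = 530
Quotient: 2s^3 - 7s^2 + 35s - 134, Remainder: 530


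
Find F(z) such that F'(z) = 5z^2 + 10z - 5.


Reverse power rule on each term:
  ∫ 5z^2 dz = (5/3)z^3
  ∫ 10z dz = 5z^2
  ∫ -5 dz = -5z
F(z) = (5/3)z^3 + 5z^2 - 5z + C


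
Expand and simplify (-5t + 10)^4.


Expand (-5t + 10)^4 by repeated multiplication:
  (-5t + 10)^2 = 25t^2 - 100t + 100
  (-5t + 10)^3 = -125t^3 + 750t^2 - 1500t + 1000
= 625t^4 - 5000t^3 + 15000t^2 - 20000t + 10000


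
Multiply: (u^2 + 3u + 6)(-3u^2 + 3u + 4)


Distribute each term of the first polynomial:
  (u^2)(-3u^2 + 3u + 4) = -3u^4 + 3u^3 + 4u^2
  (3u)(-3u^2 + 3u + 4) = -9u^3 + 9u^2 + 12u
  (6)(-3u^2 + 3u + 4) = -18u^2 + 18u + 24
Sum: -3u^4 - 6u^3 - 5u^2 + 30u + 24


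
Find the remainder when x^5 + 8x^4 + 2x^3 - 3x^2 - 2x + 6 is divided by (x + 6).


By the Remainder Theorem, the remainder equals p(-6):
  1*(-6)^5 = -7776
  8*(-6)^4 = 10368
  2*(-6)^3 = -432
  -3*(-6)^2 = -108
  -2*(-6)^1 = 12
  constant: 6
Sum: -7776 + 10368 - 432 - 108 + 12 + 6 = 2070


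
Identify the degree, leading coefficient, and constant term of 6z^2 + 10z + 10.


Highest power of z is 2, with coefficient 6. Constant term is 10.
Degree = 2, leading coefficient = 6, constant term = 10


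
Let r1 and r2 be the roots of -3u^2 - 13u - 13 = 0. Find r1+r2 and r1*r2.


For au^2+bu+c=0: sum = -b/a, product = c/a.
a=-3, b=-13, c=-13
Sum = -(-13)/-3 = -13/3
Product = (-13)/-3 = 13/3


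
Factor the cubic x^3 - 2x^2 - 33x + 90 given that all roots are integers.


Try integer roots (divisors of 90). x=3: p(3)=0.
Divide out (x - 3): quotient is x^2 + x - 30.
Factor the quadratic: (x + 6)(x - 5)
Result: (x - 3)(x + 6)(x - 5)


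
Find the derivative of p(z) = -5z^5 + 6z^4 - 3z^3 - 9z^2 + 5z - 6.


Apply the power rule term by term:
  d/dz(-5z^5) = -25z^4
  d/dz(6z^4) = 24z^3
  d/dz(-3z^3) = -9z^2
  d/dz(-9z^2) = -18z
  d/dz(5z) = 5
  d/dz(-6) = 0
p'(z) = -25z^4 + 24z^3 - 9z^2 - 18z + 5


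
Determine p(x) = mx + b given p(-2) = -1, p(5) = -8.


p(x) = mx + b. Using p(-2)=-1, p(5)=-8:
m = (-1 + 8)/(-2 - 5) = 7/-7 = -1
b = -1 - m*(-2) = -1 - 2 = -3
p(x) = -x - 3


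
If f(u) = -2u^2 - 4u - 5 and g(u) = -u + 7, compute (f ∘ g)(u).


Substitute g(u) into f:
f(g(u)) = -2*(-u + 7)^2 + (-4)*(-u + 7) + (-5)
(-u + 7)^2 = u^2 - 14u + 49
Expand and combine: -2u^2 + 32u - 131


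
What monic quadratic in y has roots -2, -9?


p(y) = (y + 2)(y + 9)
Expand: y^2 + 11y + 18


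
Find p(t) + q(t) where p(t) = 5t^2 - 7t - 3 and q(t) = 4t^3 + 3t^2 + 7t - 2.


Align terms by degree and add:
  5t^2 - 7t - 3
+ 4t^3 + 3t^2 + 7t - 2
= 4t^3 + 8t^2 - 5


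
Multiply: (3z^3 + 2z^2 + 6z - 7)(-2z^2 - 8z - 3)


Distribute each term of the first polynomial:
  (3z^3)(-2z^2 - 8z - 3) = -6z^5 - 24z^4 - 9z^3
  (2z^2)(-2z^2 - 8z - 3) = -4z^4 - 16z^3 - 6z^2
  (6z)(-2z^2 - 8z - 3) = -12z^3 - 48z^2 - 18z
  (-7)(-2z^2 - 8z - 3) = 14z^2 + 56z + 21
Sum: -6z^5 - 28z^4 - 37z^3 - 40z^2 + 38z + 21


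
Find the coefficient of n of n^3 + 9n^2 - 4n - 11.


Read off the coefficient of n: -4


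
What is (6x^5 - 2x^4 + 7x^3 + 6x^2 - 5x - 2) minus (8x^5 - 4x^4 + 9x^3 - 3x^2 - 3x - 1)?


Distribute the minus sign:
  (6x^5 - 2x^4 + 7x^3 + 6x^2 - 5x - 2)
- (8x^5 - 4x^4 + 9x^3 - 3x^2 - 3x - 1)
Negate second polynomial: -8x^5 + 4x^4 - 9x^3 + 3x^2 + 3x + 1
Add: -2x^5 + 2x^4 - 2x^3 + 9x^2 - 2x - 1


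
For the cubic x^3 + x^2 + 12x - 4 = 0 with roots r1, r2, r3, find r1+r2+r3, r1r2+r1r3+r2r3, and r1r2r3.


Monic cubic x^3+bx^2+cx+d=0: sum=-b, pairwise sum=c, product=-d.
b=1, c=12, d=-4
r1+r2+r3 = -1
r1r2+r1r3+r2r3 = 12
r1r2r3 = 4


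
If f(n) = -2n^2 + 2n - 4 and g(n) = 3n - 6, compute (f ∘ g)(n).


Substitute g(n) into f:
f(g(n)) = -2*(3n - 6)^2 + 2*(3n - 6) + (-4)
(3n - 6)^2 = 9n^2 - 36n + 36
Expand and combine: -18n^2 + 78n - 88


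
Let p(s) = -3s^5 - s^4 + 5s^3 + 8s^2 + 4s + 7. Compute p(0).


Using direct substitution:
  -3 * (0)^5 = 0
  -1 * (0)^4 = 0
  5 * (0)^3 = 0
  8 * (0)^2 = 0
  4 * (0)^1 = 0
  constant: 7
Sum = 0 + 0 + 0 + 0 + 0 + 7 = 7


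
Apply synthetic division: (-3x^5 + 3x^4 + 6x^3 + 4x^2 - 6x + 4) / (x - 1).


Synthetic division with c = 1. Coefficients: -3, 3, 6, 4, -6, 4
Bring down -3.
  -3 * 1 = -3; -3 + 3 = 0
  0 * 1 = 0; 0 + 6 = 6
  6 * 1 = 6; 6 + 4 = 10
  10 * 1 = 10; 10 - 6 = 4
  4 * 1 = 4; 4 + 4 = 8
Quotient: -3x^4 + 6x^2 + 10x + 4, Remainder: 8


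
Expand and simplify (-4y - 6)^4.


Expand (-4y - 6)^4 by repeated multiplication:
  (-4y - 6)^2 = 16y^2 + 48y + 36
  (-4y - 6)^3 = -64y^3 - 288y^2 - 432y - 216
= 256y^4 + 1536y^3 + 3456y^2 + 3456y + 1296


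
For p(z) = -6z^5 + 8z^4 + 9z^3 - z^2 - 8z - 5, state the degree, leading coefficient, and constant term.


Highest power of z is 5, with coefficient -6. Constant term is -5.
Degree = 5, leading coefficient = -6, constant term = -5


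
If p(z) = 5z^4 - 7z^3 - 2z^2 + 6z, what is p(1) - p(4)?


p(1) = 2
p(4) = 824
p(1) - p(4) = 2 - 824 = -822


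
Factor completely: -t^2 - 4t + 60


Roots satisfy r1 + r2 = -b/a = -4 and r1*r2 = c/a = -60.
So r1 = -10, r2 = 6.
-t^2 - 4t + 60 = -(t - r1)(t - r2) = -(t + 10)(t - 6)


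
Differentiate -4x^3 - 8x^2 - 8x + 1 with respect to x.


Apply the power rule term by term:
  d/dx(-4x^3) = -12x^2
  d/dx(-8x^2) = -16x
  d/dx(-8x) = -8
  d/dx(1) = 0
p'(x) = -12x^2 - 16x - 8


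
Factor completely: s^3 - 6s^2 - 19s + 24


Try integer roots (divisors of 24). s=-3: p(-3)=0.
Divide out (s + 3): quotient is s^2 - 9s + 8.
Factor the quadratic: (s - 1)(s - 8)
Result: (s + 3)(s - 1)(s - 8)


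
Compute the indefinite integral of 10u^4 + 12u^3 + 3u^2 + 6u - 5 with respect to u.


Reverse power rule on each term:
  ∫ 10u^4 du = 2u^5
  ∫ 12u^3 du = 3u^4
  ∫ 3u^2 du = u^3
  ∫ 6u du = 3u^2
  ∫ -5 du = -5u
F(u) = 2u^5 + 3u^4 + u^3 + 3u^2 - 5u + C


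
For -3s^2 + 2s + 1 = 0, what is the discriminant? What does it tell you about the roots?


D = b^2 - 4ac = (2)^2 - 4(-3)(1) = 4 + 12 = 16
Since D > 0: two distinct rational roots


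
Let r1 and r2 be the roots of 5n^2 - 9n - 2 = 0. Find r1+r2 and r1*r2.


For an^2+bn+c=0: sum = -b/a, product = c/a.
a=5, b=-9, c=-2
Sum = -(-9)/5 = 9/5
Product = (-2)/5 = -2/5


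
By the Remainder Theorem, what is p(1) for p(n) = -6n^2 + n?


By the Remainder Theorem, the remainder equals p(1):
  -6*(1)^2 = -6
  1*(1)^1 = 1
  constant: 0
Sum: -6 + 1 + 0 = -5


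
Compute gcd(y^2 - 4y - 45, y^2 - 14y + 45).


Factor each:
  y^2 - 4y - 45 = (y - 9)(y + 5)
  y^2 - 14y + 45 = (y - 9)(y - 5)
Common monic factor: y - 9


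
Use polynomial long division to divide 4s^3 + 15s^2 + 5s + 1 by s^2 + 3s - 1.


(4s^3 + 15s^2 + 5s + 1) / (s^2 + 3s - 1)
Step 1: 4s * (s^2 + 3s - 1) = 4s^3 + 12s^2 - 4s; subtract.
Step 2: 3 * (s^2 + 3s - 1) = 3s^2 + 9s - 3; subtract.
Quotient: 4s + 3, Remainder: 4


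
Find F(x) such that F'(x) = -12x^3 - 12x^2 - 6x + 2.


Reverse power rule on each term:
  ∫ -12x^3 dx = -3x^4
  ∫ -12x^2 dx = -4x^3
  ∫ -6x dx = -3x^2
  ∫ 2 dx = 2x
F(x) = -3x^4 - 4x^3 - 3x^2 + 2x + C


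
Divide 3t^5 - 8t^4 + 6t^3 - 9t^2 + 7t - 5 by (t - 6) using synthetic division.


Synthetic division with c = 6. Coefficients: 3, -8, 6, -9, 7, -5
Bring down 3.
  3 * 6 = 18; 18 - 8 = 10
  10 * 6 = 60; 60 + 6 = 66
  66 * 6 = 396; 396 - 9 = 387
  387 * 6 = 2322; 2322 + 7 = 2329
  2329 * 6 = 13974; 13974 - 5 = 13969
Quotient: 3t^4 + 10t^3 + 66t^2 + 387t + 2329, Remainder: 13969


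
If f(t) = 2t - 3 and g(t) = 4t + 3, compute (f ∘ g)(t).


Substitute g(t) into f:
f(g(t)) = 2*(4t + 3) + (-3)
Expand and combine: 8t + 3


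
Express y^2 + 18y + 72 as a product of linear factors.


Roots satisfy r1 + r2 = -b/a = -18 and r1*r2 = c/a = 72.
So r1 = -6, r2 = -12.
y^2 + 18y + 72 = (y - r1)(y - r2) = (y + 6)(y + 12)


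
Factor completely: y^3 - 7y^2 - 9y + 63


Try integer roots (divisors of 63). y=7: p(7)=0.
Divide out (y - 7): quotient is y^2 - 9.
Factor the quadratic: (y + 3)(y - 3)
Result: (y - 7)(y + 3)(y - 3)


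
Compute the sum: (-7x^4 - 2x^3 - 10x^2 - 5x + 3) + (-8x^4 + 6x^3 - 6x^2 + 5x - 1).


Align terms by degree and add:
  -7x^4 - 2x^3 - 10x^2 - 5x + 3
  -8x^4 + 6x^3 - 6x^2 + 5x - 1
= -15x^4 + 4x^3 - 16x^2 + 2


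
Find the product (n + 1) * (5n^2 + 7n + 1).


Distribute each term of the first polynomial:
  (n)(5n^2 + 7n + 1) = 5n^3 + 7n^2 + n
  (1)(5n^2 + 7n + 1) = 5n^2 + 7n + 1
Sum: 5n^3 + 12n^2 + 8n + 1


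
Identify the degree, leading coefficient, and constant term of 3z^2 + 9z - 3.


Highest power of z is 2, with coefficient 3. Constant term is -3.
Degree = 2, leading coefficient = 3, constant term = -3


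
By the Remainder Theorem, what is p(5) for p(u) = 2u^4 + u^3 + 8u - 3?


By the Remainder Theorem, the remainder equals p(5):
  2*(5)^4 = 1250
  1*(5)^3 = 125
  0*(5)^2 = 0
  8*(5)^1 = 40
  constant: -3
Sum: 1250 + 125 + 0 + 40 - 3 = 1412


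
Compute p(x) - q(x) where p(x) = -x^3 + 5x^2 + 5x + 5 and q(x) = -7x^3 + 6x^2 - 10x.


Distribute the minus sign:
  (-x^3 + 5x^2 + 5x + 5)
- (-7x^3 + 6x^2 - 10x)
Negate second polynomial: 7x^3 - 6x^2 + 10x
Add: 6x^3 - x^2 + 15x + 5


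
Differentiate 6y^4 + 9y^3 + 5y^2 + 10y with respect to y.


Apply the power rule term by term:
  d/dy(6y^4) = 24y^3
  d/dy(9y^3) = 27y^2
  d/dy(5y^2) = 10y
  d/dy(10y) = 10
p'(y) = 24y^3 + 27y^2 + 10y + 10


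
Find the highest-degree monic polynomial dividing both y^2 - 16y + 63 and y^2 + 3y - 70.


Factor each:
  y^2 - 16y + 63 = (y - 7)(y - 9)
  y^2 + 3y - 70 = (y - 7)(y + 10)
Common monic factor: y - 7


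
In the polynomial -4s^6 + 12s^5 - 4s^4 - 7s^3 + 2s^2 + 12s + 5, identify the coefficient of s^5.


Read off the coefficient of s^5: 12


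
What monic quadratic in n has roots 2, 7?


p(n) = (n - 2)(n - 7)
Expand: n^2 - 9n + 14


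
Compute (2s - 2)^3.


Expand (2s - 2)^3 by repeated multiplication:
  (2s - 2)^2 = 4s^2 - 8s + 4
= 8s^3 - 24s^2 + 24s - 8


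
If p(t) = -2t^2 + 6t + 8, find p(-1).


Using direct substitution:
  -2 * (-1)^2 = -2
  6 * (-1)^1 = -6
  constant: 8
Sum = -2 - 6 + 8 = 0


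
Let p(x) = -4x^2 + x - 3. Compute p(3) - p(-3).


p(3) = -36
p(-3) = -42
p(3) - p(-3) = -36 + 42 = 6


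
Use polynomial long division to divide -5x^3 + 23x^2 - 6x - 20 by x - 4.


(-5x^3 + 23x^2 - 6x - 20) / (x - 4)
Step 1: -5x^2 * (x - 4) = -5x^3 + 20x^2; subtract.
Step 2: 3x * (x - 4) = 3x^2 - 12x; subtract.
Step 3: 6 * (x - 4) = 6x - 24; subtract.
Quotient: -5x^2 + 3x + 6, Remainder: 4


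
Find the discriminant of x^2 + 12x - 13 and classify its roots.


D = b^2 - 4ac = (12)^2 - 4(1)(-13) = 144 + 52 = 196
Since D > 0: two distinct rational roots


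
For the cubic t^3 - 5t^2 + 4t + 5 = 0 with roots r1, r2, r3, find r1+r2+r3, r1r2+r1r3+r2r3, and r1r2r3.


Monic cubic t^3+bt^2+ct+d=0: sum=-b, pairwise sum=c, product=-d.
b=-5, c=4, d=5
r1+r2+r3 = 5
r1r2+r1r3+r2r3 = 4
r1r2r3 = -5


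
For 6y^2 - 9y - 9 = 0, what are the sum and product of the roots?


For ay^2+by+c=0: sum = -b/a, product = c/a.
a=6, b=-9, c=-9
Sum = -(-9)/6 = 3/2
Product = (-9)/6 = -3/2


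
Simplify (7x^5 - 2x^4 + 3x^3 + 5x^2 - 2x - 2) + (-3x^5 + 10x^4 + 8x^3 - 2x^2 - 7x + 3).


Align terms by degree and add:
  7x^5 - 2x^4 + 3x^3 + 5x^2 - 2x - 2
  -3x^5 + 10x^4 + 8x^3 - 2x^2 - 7x + 3
= 4x^5 + 8x^4 + 11x^3 + 3x^2 - 9x + 1


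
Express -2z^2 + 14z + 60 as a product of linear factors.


Roots satisfy r1 + r2 = -b/a = 7 and r1*r2 = c/a = -30.
So r1 = 10, r2 = -3.
-2z^2 + 14z + 60 = -2(z - r1)(z - r2) = -2(z - 10)(z + 3)


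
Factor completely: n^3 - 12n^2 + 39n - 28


Try integer roots (divisors of -28). n=7: p(7)=0.
Divide out (n - 7): quotient is n^2 - 5n + 4.
Factor the quadratic: (n - 4)(n - 1)
Result: (n - 7)(n - 4)(n - 1)


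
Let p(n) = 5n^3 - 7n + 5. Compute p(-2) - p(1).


p(-2) = -21
p(1) = 3
p(-2) - p(1) = -21 - 3 = -24


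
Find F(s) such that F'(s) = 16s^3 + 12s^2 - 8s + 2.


Reverse power rule on each term:
  ∫ 16s^3 ds = 4s^4
  ∫ 12s^2 ds = 4s^3
  ∫ -8s ds = -4s^2
  ∫ 2 ds = 2s
F(s) = 4s^4 + 4s^3 - 4s^2 + 2s + C


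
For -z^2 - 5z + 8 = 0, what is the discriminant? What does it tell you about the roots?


D = b^2 - 4ac = (-5)^2 - 4(-1)(8) = 25 + 32 = 57
Since D > 0: two distinct irrational roots


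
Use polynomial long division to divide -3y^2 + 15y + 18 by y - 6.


(-3y^2 + 15y + 18) / (y - 6)
Step 1: -3y * (y - 6) = -3y^2 + 18y; subtract.
Step 2: -3 * (y - 6) = -3y + 18; subtract.
Quotient: -3y - 3, Remainder: 0


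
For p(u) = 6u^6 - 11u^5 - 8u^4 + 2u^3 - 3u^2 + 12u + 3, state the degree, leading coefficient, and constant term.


Highest power of u is 6, with coefficient 6. Constant term is 3.
Degree = 6, leading coefficient = 6, constant term = 3


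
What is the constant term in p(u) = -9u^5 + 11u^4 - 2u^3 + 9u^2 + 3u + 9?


Read off the constant term: 9


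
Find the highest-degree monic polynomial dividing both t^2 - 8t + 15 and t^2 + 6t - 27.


Factor each:
  t^2 - 8t + 15 = (t - 3)(t - 5)
  t^2 + 6t - 27 = (t - 3)(t + 9)
Common monic factor: t - 3


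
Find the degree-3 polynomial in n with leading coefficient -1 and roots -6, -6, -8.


p(n) = -(n + 6)(n + 6)(n + 8)
Expand: -n^3 - 20n^2 - 132n - 288


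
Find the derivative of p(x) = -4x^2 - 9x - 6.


Apply the power rule term by term:
  d/dx(-4x^2) = -8x
  d/dx(-9x) = -9
  d/dx(-6) = 0
p'(x) = -8x - 9


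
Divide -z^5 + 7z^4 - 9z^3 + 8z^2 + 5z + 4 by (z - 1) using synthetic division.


Synthetic division with c = 1. Coefficients: -1, 7, -9, 8, 5, 4
Bring down -1.
  -1 * 1 = -1; -1 + 7 = 6
  6 * 1 = 6; 6 - 9 = -3
  -3 * 1 = -3; -3 + 8 = 5
  5 * 1 = 5; 5 + 5 = 10
  10 * 1 = 10; 10 + 4 = 14
Quotient: -z^4 + 6z^3 - 3z^2 + 5z + 10, Remainder: 14


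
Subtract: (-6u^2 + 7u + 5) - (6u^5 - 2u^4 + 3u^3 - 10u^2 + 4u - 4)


Distribute the minus sign:
  (-6u^2 + 7u + 5)
- (6u^5 - 2u^4 + 3u^3 - 10u^2 + 4u - 4)
Negate second polynomial: -6u^5 + 2u^4 - 3u^3 + 10u^2 - 4u + 4
Add: -6u^5 + 2u^4 - 3u^3 + 4u^2 + 3u + 9


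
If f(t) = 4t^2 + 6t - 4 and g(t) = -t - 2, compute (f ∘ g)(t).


Substitute g(t) into f:
f(g(t)) = 4*(-t - 2)^2 + 6*(-t - 2) + (-4)
(-t - 2)^2 = t^2 + 4t + 4
Expand and combine: 4t^2 + 10t


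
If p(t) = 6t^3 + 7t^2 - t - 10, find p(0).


Using direct substitution:
  6 * (0)^3 = 0
  7 * (0)^2 = 0
  -1 * (0)^1 = 0
  constant: -10
Sum = 0 + 0 + 0 - 10 = -10


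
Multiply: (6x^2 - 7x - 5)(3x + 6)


Distribute each term of the first polynomial:
  (6x^2)(3x + 6) = 18x^3 + 36x^2
  (-7x)(3x + 6) = -21x^2 - 42x
  (-5)(3x + 6) = -15x - 30
Sum: 18x^3 + 15x^2 - 57x - 30


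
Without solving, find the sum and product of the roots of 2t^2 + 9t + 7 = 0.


For at^2+bt+c=0: sum = -b/a, product = c/a.
a=2, b=9, c=7
Sum = -(9)/2 = -9/2
Product = (7)/2 = 7/2


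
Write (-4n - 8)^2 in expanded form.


Expand (-4n - 8)^2 by repeated multiplication:
= 16n^2 + 64n + 64


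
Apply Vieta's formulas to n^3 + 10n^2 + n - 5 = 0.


Monic cubic n^3+bn^2+cn+d=0: sum=-b, pairwise sum=c, product=-d.
b=10, c=1, d=-5
r1+r2+r3 = -10
r1r2+r1r3+r2r3 = 1
r1r2r3 = 5


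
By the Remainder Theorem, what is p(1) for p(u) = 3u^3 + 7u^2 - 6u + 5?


By the Remainder Theorem, the remainder equals p(1):
  3*(1)^3 = 3
  7*(1)^2 = 7
  -6*(1)^1 = -6
  constant: 5
Sum: 3 + 7 - 6 + 5 = 9


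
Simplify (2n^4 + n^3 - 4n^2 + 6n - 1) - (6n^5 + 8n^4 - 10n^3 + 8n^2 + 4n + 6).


Distribute the minus sign:
  (2n^4 + n^3 - 4n^2 + 6n - 1)
- (6n^5 + 8n^4 - 10n^3 + 8n^2 + 4n + 6)
Negate second polynomial: -6n^5 - 8n^4 + 10n^3 - 8n^2 - 4n - 6
Add: -6n^5 - 6n^4 + 11n^3 - 12n^2 + 2n - 7


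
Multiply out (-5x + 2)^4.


Expand (-5x + 2)^4 by repeated multiplication:
  (-5x + 2)^2 = 25x^2 - 20x + 4
  (-5x + 2)^3 = -125x^3 + 150x^2 - 60x + 8
= 625x^4 - 1000x^3 + 600x^2 - 160x + 16


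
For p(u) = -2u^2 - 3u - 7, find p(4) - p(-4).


p(4) = -51
p(-4) = -27
p(4) - p(-4) = -51 + 27 = -24


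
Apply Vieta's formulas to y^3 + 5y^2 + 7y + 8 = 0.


Monic cubic y^3+by^2+cy+d=0: sum=-b, pairwise sum=c, product=-d.
b=5, c=7, d=8
r1+r2+r3 = -5
r1r2+r1r3+r2r3 = 7
r1r2r3 = -8


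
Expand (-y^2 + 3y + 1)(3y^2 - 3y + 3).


Distribute each term of the first polynomial:
  (-y^2)(3y^2 - 3y + 3) = -3y^4 + 3y^3 - 3y^2
  (3y)(3y^2 - 3y + 3) = 9y^3 - 9y^2 + 9y
  (1)(3y^2 - 3y + 3) = 3y^2 - 3y + 3
Sum: -3y^4 + 12y^3 - 9y^2 + 6y + 3


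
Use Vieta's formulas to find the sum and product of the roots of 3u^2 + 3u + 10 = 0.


For au^2+bu+c=0: sum = -b/a, product = c/a.
a=3, b=3, c=10
Sum = -(3)/3 = -1
Product = (10)/3 = 10/3


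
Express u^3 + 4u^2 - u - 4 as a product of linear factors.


Try integer roots (divisors of -4). u=-1: p(-1)=0.
Divide out (u + 1): quotient is u^2 + 3u - 4.
Factor the quadratic: (u + 4)(u - 1)
Result: (u + 1)(u + 4)(u - 1)


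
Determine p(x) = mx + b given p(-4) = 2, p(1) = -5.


p(x) = mx + b. Using p(-4)=2, p(1)=-5:
m = (2 + 5)/(-4 - 1) = 7/-5 = -7/5
b = 2 - m*(-4) = 2 - 28/5 = -18/5
p(x) = -(7/5)x - (18/5)


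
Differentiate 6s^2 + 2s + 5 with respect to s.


Apply the power rule term by term:
  d/ds(6s^2) = 12s
  d/ds(2s) = 2
  d/ds(5) = 0
p'(s) = 12s + 2


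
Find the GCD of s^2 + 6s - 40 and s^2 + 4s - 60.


Factor each:
  s^2 + 6s - 40 = (s + 10)(s - 4)
  s^2 + 4s - 60 = (s + 10)(s - 6)
Common monic factor: s + 10


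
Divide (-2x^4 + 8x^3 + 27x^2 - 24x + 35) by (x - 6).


(-2x^4 + 8x^3 + 27x^2 - 24x + 35) / (x - 6)
Step 1: -2x^3 * (x - 6) = -2x^4 + 12x^3; subtract.
Step 2: -4x^2 * (x - 6) = -4x^3 + 24x^2; subtract.
Step 3: 3x * (x - 6) = 3x^2 - 18x; subtract.
Step 4: -6 * (x - 6) = -6x + 36; subtract.
Quotient: -2x^3 - 4x^2 + 3x - 6, Remainder: -1


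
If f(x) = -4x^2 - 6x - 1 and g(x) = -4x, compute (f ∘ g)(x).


Substitute g(x) into f:
f(g(x)) = -4*(-4x)^2 + (-6)*(-4x) + (-1)
(-4x)^2 = 16x^2
Expand and combine: -64x^2 + 24x - 1


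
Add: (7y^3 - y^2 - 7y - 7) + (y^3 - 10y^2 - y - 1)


Align terms by degree and add:
  7y^3 - y^2 - 7y - 7
+ y^3 - 10y^2 - y - 1
= 8y^3 - 11y^2 - 8y - 8


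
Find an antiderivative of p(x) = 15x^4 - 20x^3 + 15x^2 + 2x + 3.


Reverse power rule on each term:
  ∫ 15x^4 dx = 3x^5
  ∫ -20x^3 dx = -5x^4
  ∫ 15x^2 dx = 5x^3
  ∫ 2x dx = x^2
  ∫ 3 dx = 3x
F(x) = 3x^5 - 5x^4 + 5x^3 + x^2 + 3x + C


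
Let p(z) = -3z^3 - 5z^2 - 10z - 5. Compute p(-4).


Using direct substitution:
  -3 * (-4)^3 = 192
  -5 * (-4)^2 = -80
  -10 * (-4)^1 = 40
  constant: -5
Sum = 192 - 80 + 40 - 5 = 147


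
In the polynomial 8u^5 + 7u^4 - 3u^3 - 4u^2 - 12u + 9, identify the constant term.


Read off the constant term: 9


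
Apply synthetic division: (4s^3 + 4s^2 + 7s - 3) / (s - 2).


Synthetic division with c = 2. Coefficients: 4, 4, 7, -3
Bring down 4.
  4 * 2 = 8; 8 + 4 = 12
  12 * 2 = 24; 24 + 7 = 31
  31 * 2 = 62; 62 - 3 = 59
Quotient: 4s^2 + 12s + 31, Remainder: 59


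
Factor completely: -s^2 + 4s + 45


Roots satisfy r1 + r2 = -b/a = 4 and r1*r2 = c/a = -45.
So r1 = -5, r2 = 9.
-s^2 + 4s + 45 = -(s - r1)(s - r2) = -(s + 5)(s - 9)


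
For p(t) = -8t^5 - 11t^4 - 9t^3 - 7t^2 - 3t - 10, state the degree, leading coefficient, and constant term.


Highest power of t is 5, with coefficient -8. Constant term is -10.
Degree = 5, leading coefficient = -8, constant term = -10


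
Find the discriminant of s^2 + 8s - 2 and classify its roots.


D = b^2 - 4ac = (8)^2 - 4(1)(-2) = 64 + 8 = 72
Since D > 0: two distinct irrational roots


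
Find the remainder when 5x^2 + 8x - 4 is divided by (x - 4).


By the Remainder Theorem, the remainder equals p(4):
  5*(4)^2 = 80
  8*(4)^1 = 32
  constant: -4
Sum: 80 + 32 - 4 = 108


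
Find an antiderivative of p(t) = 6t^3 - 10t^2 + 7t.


Reverse power rule on each term:
  ∫ 6t^3 dt = (3/2)t^4
  ∫ -10t^2 dt = -(10/3)t^3
  ∫ 7t dt = (7/2)t^2
F(t) = (3/2)t^4 - (10/3)t^3 + (7/2)t^2 + C


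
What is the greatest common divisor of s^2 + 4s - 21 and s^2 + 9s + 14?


Factor each:
  s^2 + 4s - 21 = (s + 7)(s - 3)
  s^2 + 9s + 14 = (s + 7)(s + 2)
Common monic factor: s + 7


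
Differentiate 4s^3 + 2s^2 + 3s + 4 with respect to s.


Apply the power rule term by term:
  d/ds(4s^3) = 12s^2
  d/ds(2s^2) = 4s
  d/ds(3s) = 3
  d/ds(4) = 0
p'(s) = 12s^2 + 4s + 3


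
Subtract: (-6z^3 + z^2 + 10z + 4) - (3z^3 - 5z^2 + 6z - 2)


Distribute the minus sign:
  (-6z^3 + z^2 + 10z + 4)
- (3z^3 - 5z^2 + 6z - 2)
Negate second polynomial: -3z^3 + 5z^2 - 6z + 2
Add: -9z^3 + 6z^2 + 4z + 6


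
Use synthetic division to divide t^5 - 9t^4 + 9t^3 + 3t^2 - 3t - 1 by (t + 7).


Synthetic division with c = -7. Coefficients: 1, -9, 9, 3, -3, -1
Bring down 1.
  1 * -7 = -7; -7 - 9 = -16
  -16 * -7 = 112; 112 + 9 = 121
  121 * -7 = -847; -847 + 3 = -844
  -844 * -7 = 5908; 5908 - 3 = 5905
  5905 * -7 = -41335; -41335 - 1 = -41336
Quotient: t^4 - 16t^3 + 121t^2 - 844t + 5905, Remainder: -41336


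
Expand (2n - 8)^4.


Expand (2n - 8)^4 by repeated multiplication:
  (2n - 8)^2 = 4n^2 - 32n + 64
  (2n - 8)^3 = 8n^3 - 96n^2 + 384n - 512
= 16n^4 - 256n^3 + 1536n^2 - 4096n + 4096


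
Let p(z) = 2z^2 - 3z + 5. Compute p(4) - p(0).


p(4) = 25
p(0) = 5
p(4) - p(0) = 25 - 5 = 20


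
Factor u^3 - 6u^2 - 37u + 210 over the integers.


Try integer roots (divisors of 210). u=7: p(7)=0.
Divide out (u - 7): quotient is u^2 + u - 30.
Factor the quadratic: (u - 5)(u + 6)
Result: (u - 7)(u - 5)(u + 6)


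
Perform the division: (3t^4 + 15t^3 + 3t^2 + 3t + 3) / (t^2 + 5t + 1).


(3t^4 + 15t^3 + 3t^2 + 3t + 3) / (t^2 + 5t + 1)
Step 1: 3t^2 * (t^2 + 5t + 1) = 3t^4 + 15t^3 + 3t^2; subtract.
Step 2: 0 * (t^2 + 5t + 1) = 0; subtract.
Step 3: 0 * (t^2 + 5t + 1) = 0; subtract.
Quotient: 3t^2, Remainder: 3t + 3


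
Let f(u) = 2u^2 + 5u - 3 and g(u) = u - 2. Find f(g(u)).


Substitute g(u) into f:
f(g(u)) = 2*(u - 2)^2 + 5*(u - 2) + (-3)
(u - 2)^2 = u^2 - 4u + 4
Expand and combine: 2u^2 - 3u - 5


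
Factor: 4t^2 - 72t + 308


Roots satisfy r1 + r2 = -b/a = 18 and r1*r2 = c/a = 77.
So r1 = 7, r2 = 11.
4t^2 - 72t + 308 = 4(t - r1)(t - r2) = 4(t - 7)(t - 11)


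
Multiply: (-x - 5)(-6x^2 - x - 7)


Distribute each term of the first polynomial:
  (-x)(-6x^2 - x - 7) = 6x^3 + x^2 + 7x
  (-5)(-6x^2 - x - 7) = 30x^2 + 5x + 35
Sum: 6x^3 + 31x^2 + 12x + 35


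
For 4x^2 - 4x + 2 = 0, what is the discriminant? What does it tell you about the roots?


D = b^2 - 4ac = (-4)^2 - 4(4)(2) = 16 - 32 = -16
Since D < 0: two complex conjugate roots (no real roots)


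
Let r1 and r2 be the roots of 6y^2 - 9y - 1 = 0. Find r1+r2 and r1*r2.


For ay^2+by+c=0: sum = -b/a, product = c/a.
a=6, b=-9, c=-1
Sum = -(-9)/6 = 3/2
Product = (-1)/6 = -1/6


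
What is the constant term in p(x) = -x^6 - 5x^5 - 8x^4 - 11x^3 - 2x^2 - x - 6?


Read off the constant term: -6


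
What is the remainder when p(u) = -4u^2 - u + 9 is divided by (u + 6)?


By the Remainder Theorem, the remainder equals p(-6):
  -4*(-6)^2 = -144
  -1*(-6)^1 = 6
  constant: 9
Sum: -144 + 6 + 9 = -129


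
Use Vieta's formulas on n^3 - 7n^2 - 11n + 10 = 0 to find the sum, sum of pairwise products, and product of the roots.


Monic cubic n^3+bn^2+cn+d=0: sum=-b, pairwise sum=c, product=-d.
b=-7, c=-11, d=10
r1+r2+r3 = 7
r1r2+r1r3+r2r3 = -11
r1r2r3 = -10


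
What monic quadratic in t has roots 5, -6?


p(t) = (t - 5)(t + 6)
Expand: t^2 + t - 30


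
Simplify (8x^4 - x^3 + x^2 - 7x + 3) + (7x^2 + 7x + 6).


Align terms by degree and add:
  8x^4 - x^3 + x^2 - 7x + 3
+ 7x^2 + 7x + 6
= 8x^4 - x^3 + 8x^2 + 9


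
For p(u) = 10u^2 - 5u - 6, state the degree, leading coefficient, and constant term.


Highest power of u is 2, with coefficient 10. Constant term is -6.
Degree = 2, leading coefficient = 10, constant term = -6


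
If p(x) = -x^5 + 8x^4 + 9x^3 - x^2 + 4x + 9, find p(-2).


Using direct substitution:
  -1 * (-2)^5 = 32
  8 * (-2)^4 = 128
  9 * (-2)^3 = -72
  -1 * (-2)^2 = -4
  4 * (-2)^1 = -8
  constant: 9
Sum = 32 + 128 - 72 - 4 - 8 + 9 = 85


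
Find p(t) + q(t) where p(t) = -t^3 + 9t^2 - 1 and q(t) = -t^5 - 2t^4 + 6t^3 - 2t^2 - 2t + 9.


Align terms by degree and add:
  -t^3 + 9t^2 - 1
  -t^5 - 2t^4 + 6t^3 - 2t^2 - 2t + 9
= -t^5 - 2t^4 + 5t^3 + 7t^2 - 2t + 8


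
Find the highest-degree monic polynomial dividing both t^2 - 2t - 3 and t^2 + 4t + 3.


Factor each:
  t^2 - 2t - 3 = (t + 1)(t - 3)
  t^2 + 4t + 3 = (t + 1)(t + 3)
Common monic factor: t + 1


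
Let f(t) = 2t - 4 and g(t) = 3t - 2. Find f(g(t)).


Substitute g(t) into f:
f(g(t)) = 2*(3t - 2) + (-4)
Expand and combine: 6t - 8


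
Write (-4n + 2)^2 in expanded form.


Expand (-4n + 2)^2 by repeated multiplication:
= 16n^2 - 16n + 4


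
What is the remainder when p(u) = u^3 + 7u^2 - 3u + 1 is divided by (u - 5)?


By the Remainder Theorem, the remainder equals p(5):
  1*(5)^3 = 125
  7*(5)^2 = 175
  -3*(5)^1 = -15
  constant: 1
Sum: 125 + 175 - 15 + 1 = 286


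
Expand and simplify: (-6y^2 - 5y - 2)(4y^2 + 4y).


Distribute each term of the first polynomial:
  (-6y^2)(4y^2 + 4y) = -24y^4 - 24y^3
  (-5y)(4y^2 + 4y) = -20y^3 - 20y^2
  (-2)(4y^2 + 4y) = -8y^2 - 8y
Sum: -24y^4 - 44y^3 - 28y^2 - 8y


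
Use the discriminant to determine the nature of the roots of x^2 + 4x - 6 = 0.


D = b^2 - 4ac = (4)^2 - 4(1)(-6) = 16 + 24 = 40
Since D > 0: two distinct irrational roots


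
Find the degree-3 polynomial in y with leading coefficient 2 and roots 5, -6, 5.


p(y) = 2(y - 5)(y + 6)(y - 5)
Expand: 2y^3 - 8y^2 - 70y + 300


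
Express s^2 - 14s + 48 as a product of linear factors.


Roots satisfy r1 + r2 = -b/a = 14 and r1*r2 = c/a = 48.
So r1 = 6, r2 = 8.
s^2 - 14s + 48 = (s - r1)(s - r2) = (s - 6)(s - 8)


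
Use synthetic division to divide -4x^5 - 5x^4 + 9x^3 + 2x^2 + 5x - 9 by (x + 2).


Synthetic division with c = -2. Coefficients: -4, -5, 9, 2, 5, -9
Bring down -4.
  -4 * -2 = 8; 8 - 5 = 3
  3 * -2 = -6; -6 + 9 = 3
  3 * -2 = -6; -6 + 2 = -4
  -4 * -2 = 8; 8 + 5 = 13
  13 * -2 = -26; -26 - 9 = -35
Quotient: -4x^4 + 3x^3 + 3x^2 - 4x + 13, Remainder: -35


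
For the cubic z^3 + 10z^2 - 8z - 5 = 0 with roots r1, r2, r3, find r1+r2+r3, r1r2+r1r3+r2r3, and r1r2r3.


Monic cubic z^3+bz^2+cz+d=0: sum=-b, pairwise sum=c, product=-d.
b=10, c=-8, d=-5
r1+r2+r3 = -10
r1r2+r1r3+r2r3 = -8
r1r2r3 = 5


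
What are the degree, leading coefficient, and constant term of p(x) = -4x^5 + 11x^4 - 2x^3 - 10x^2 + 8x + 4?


Highest power of x is 5, with coefficient -4. Constant term is 4.
Degree = 5, leading coefficient = -4, constant term = 4


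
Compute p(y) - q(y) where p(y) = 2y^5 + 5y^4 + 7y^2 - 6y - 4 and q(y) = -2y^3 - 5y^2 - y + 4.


Distribute the minus sign:
  (2y^5 + 5y^4 + 7y^2 - 6y - 4)
- (-2y^3 - 5y^2 - y + 4)
Negate second polynomial: 2y^3 + 5y^2 + y - 4
Add: 2y^5 + 5y^4 + 2y^3 + 12y^2 - 5y - 8


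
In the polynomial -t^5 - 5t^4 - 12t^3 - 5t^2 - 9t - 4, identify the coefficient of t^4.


Read off the coefficient of t^4: -5


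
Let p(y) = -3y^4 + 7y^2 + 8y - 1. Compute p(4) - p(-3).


p(4) = -625
p(-3) = -205
p(4) - p(-3) = -625 + 205 = -420


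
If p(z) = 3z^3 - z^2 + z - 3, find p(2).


Using direct substitution:
  3 * (2)^3 = 24
  -1 * (2)^2 = -4
  1 * (2)^1 = 2
  constant: -3
Sum = 24 - 4 + 2 - 3 = 19


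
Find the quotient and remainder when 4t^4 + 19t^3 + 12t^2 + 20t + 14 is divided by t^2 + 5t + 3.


(4t^4 + 19t^3 + 12t^2 + 20t + 14) / (t^2 + 5t + 3)
Step 1: 4t^2 * (t^2 + 5t + 3) = 4t^4 + 20t^3 + 12t^2; subtract.
Step 2: -t * (t^2 + 5t + 3) = -t^3 - 5t^2 - 3t; subtract.
Step 3: 5 * (t^2 + 5t + 3) = 5t^2 + 25t + 15; subtract.
Quotient: 4t^2 - t + 5, Remainder: -2t - 1
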